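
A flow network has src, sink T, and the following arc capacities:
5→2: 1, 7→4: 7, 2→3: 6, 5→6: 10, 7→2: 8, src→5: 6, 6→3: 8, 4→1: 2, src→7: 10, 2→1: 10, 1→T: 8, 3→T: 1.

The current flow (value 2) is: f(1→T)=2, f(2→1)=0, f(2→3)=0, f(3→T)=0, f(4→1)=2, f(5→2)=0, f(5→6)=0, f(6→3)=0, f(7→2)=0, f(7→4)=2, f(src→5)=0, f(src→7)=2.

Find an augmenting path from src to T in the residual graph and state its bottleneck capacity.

Residual along src→7→2→1→T: src→7: 8, 7→2: 8, 2→1: 10, 1→T: 6.
Bottleneck = min = 6.

src→7→2→1→T, bottleneck 6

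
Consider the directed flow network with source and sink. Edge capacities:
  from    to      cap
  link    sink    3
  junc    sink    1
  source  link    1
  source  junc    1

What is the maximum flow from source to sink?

Augment source→link→sink: bottleneck 1. Total 1.
Augment source→junc→sink: bottleneck 1. Total 2.
No augmenting path remains in the residual graph.

2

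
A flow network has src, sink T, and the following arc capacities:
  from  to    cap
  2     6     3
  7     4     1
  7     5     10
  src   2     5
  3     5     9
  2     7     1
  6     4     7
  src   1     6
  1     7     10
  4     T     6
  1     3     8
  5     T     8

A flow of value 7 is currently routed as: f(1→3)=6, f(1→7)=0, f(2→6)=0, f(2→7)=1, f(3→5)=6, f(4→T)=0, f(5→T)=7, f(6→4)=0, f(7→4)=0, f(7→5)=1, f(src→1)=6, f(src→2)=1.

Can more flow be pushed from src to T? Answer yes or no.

Residual path src→2→6→4→T has bottleneck 3 > 0.
Pushing 3 along it raises the flow to 10, so the given flow is not maximum.

Yes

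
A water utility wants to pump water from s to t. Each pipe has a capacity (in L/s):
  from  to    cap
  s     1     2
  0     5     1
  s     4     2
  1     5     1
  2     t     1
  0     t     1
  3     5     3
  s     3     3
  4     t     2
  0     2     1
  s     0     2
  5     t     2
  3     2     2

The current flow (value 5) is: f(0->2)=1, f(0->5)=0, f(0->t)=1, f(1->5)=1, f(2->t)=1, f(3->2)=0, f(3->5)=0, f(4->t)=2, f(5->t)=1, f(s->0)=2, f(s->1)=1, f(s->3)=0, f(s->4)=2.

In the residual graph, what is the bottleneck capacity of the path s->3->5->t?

1

Residual capacities along the path: s->3: 3, 3->5: 3, 5->t: 1.
Minimum is 1.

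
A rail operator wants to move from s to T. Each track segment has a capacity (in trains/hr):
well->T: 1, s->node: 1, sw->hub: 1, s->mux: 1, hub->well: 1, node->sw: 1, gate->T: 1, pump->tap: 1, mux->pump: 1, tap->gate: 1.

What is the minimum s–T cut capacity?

Max flow = 2 (via 2 augmenting paths).
In the residual at optimum, the set reachable from s is {s}.
Cut edges: s->mux (cap 1), s->node (cap 1). Sum = 2.

2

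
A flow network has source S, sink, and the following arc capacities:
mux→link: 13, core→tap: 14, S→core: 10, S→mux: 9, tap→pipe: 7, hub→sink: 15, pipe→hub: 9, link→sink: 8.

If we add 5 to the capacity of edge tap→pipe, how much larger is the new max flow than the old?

Original max flow = 15.
After raising cap(tap→pipe), augmenting paths through that edge carry 2 more units.
New max flow = 17. Increase = 2.

2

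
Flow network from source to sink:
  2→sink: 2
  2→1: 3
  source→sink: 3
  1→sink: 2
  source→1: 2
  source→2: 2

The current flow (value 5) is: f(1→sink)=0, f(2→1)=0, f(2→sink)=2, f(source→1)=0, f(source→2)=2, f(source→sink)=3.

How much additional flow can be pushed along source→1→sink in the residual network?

Residual capacities along the path: source→1: 2, 1→sink: 2.
Minimum is 2.

2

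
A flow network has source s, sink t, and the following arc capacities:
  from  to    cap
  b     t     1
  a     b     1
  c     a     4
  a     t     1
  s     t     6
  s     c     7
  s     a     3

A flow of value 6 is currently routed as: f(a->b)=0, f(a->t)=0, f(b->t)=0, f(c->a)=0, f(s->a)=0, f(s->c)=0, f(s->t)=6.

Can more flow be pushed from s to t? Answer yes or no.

Yes

Residual path s->a->t has bottleneck 1 > 0.
Pushing 1 along it raises the flow to 7, so the given flow is not maximum.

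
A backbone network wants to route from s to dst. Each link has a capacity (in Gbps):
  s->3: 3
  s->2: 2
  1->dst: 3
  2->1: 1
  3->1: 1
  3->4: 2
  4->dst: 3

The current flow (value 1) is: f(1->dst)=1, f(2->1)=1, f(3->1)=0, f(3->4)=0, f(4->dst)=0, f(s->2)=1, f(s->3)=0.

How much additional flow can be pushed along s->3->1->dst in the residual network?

1

Residual capacities along the path: s->3: 3, 3->1: 1, 1->dst: 2.
Minimum is 1.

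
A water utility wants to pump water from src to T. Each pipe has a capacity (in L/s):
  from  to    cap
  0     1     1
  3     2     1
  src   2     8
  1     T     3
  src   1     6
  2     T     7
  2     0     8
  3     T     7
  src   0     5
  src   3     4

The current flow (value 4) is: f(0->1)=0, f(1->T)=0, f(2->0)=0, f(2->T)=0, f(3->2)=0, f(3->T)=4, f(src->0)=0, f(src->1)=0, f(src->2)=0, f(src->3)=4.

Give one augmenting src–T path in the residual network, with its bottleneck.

Residual along src->2->T: src->2: 8, 2->T: 7.
Bottleneck = min = 7.

src->2->T, bottleneck 7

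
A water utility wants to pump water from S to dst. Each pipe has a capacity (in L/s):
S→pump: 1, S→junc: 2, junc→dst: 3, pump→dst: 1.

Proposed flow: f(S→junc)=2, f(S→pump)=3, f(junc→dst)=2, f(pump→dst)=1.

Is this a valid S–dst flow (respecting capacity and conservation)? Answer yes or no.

No

Capacity violated on S→pump: flow 3 > capacity 1.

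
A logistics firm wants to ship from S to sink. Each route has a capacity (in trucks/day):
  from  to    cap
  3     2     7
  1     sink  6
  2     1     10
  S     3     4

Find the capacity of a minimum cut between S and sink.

4

Max flow = 4 (via 1 augmenting path).
In the residual at optimum, the set reachable from S is {S}.
Cut edges: S→3 (cap 4). Sum = 4.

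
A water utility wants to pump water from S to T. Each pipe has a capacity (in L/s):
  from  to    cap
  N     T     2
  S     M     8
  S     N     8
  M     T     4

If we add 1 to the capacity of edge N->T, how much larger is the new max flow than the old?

1

Original max flow = 6.
After raising cap(N->T), augmenting paths through that edge carry 1 more unit.
New max flow = 7. Increase = 1.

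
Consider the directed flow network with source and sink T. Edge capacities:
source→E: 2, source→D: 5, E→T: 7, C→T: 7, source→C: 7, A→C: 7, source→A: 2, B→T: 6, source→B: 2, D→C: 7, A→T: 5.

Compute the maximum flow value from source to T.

Augment source→E→T: bottleneck 2. Total 2.
Augment source→A→T: bottleneck 2. Total 4.
Augment source→B→T: bottleneck 2. Total 6.
Augment source→C→T: bottleneck 7. Total 13.
No augmenting path remains in the residual graph.

13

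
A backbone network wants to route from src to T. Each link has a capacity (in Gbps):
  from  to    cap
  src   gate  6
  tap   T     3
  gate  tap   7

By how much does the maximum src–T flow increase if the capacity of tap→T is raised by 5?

3

Original max flow = 3.
After raising cap(tap→T), augmenting paths through that edge carry 3 more units.
New max flow = 6. Increase = 3.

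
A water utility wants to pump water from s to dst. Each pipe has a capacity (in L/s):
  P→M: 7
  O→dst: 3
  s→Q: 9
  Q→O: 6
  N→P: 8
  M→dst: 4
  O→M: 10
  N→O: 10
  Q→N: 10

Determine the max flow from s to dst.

Augment s→Q→O→dst: bottleneck 3. Total 3.
Augment s→Q→O→M→dst: bottleneck 3. Total 6.
Augment s→Q→N→O→M→dst: bottleneck 1. Total 7.
No augmenting path remains in the residual graph.

7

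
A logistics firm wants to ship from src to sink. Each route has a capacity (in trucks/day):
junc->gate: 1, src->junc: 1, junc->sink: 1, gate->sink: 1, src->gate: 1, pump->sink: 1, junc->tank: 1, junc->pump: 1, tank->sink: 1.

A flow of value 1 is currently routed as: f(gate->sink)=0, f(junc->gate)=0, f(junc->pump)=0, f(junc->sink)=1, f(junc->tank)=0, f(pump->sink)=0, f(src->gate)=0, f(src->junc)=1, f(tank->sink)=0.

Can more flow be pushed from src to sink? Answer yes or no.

Yes

Residual path src->gate->sink has bottleneck 1 > 0.
Pushing 1 along it raises the flow to 2, so the given flow is not maximum.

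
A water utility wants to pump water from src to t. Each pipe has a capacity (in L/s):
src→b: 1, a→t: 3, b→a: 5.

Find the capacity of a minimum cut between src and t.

1

Max flow = 1 (via 1 augmenting path).
In the residual at optimum, the set reachable from src is {src}.
Cut edges: src→b (cap 1). Sum = 1.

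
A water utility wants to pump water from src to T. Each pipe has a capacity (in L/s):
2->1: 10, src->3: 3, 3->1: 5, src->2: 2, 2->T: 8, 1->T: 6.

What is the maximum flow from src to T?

Augment src->2->T: bottleneck 2. Total 2.
Augment src->3->1->T: bottleneck 3. Total 5.
No augmenting path remains in the residual graph.

5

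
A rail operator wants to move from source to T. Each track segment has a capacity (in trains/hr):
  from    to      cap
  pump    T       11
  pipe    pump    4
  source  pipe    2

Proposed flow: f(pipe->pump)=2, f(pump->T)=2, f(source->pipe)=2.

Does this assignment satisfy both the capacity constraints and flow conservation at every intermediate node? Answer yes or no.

Every edge has 0 ≤ f(e) ≤ cap(e).
At each intermediate node, inflow equals outflow.

Yes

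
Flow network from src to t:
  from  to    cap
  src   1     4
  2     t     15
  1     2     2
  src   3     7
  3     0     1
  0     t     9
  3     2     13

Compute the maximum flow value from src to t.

9

Augment src->3->0->t: bottleneck 1. Total 1.
Augment src->3->2->t: bottleneck 6. Total 7.
Augment src->1->2->t: bottleneck 2. Total 9.
No augmenting path remains in the residual graph.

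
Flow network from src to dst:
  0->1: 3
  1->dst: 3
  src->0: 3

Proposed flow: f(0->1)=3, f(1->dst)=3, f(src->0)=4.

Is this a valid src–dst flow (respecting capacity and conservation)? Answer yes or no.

No

Capacity violated on src->0: flow 4 > capacity 3.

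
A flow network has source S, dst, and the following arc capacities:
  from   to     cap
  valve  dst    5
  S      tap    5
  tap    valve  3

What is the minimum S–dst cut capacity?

3

Max flow = 3 (via 1 augmenting path).
In the residual at optimum, the set reachable from S is {S, tap}.
Cut edges: tap->valve (cap 3). Sum = 3.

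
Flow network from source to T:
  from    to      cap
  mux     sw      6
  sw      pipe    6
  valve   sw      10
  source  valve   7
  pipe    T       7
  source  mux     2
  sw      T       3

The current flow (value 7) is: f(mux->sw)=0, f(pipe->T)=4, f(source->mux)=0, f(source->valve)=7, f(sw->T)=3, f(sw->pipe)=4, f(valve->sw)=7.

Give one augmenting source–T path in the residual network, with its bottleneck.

Residual along source->mux->sw->pipe->T: source->mux: 2, mux->sw: 6, sw->pipe: 2, pipe->T: 3.
Bottleneck = min = 2.

source->mux->sw->pipe->T, bottleneck 2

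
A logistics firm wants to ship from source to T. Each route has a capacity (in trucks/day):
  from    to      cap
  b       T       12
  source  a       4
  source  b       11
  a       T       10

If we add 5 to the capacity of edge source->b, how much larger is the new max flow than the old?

1

Original max flow = 15.
After raising cap(source->b), augmenting paths through that edge carry 1 more unit.
New max flow = 16. Increase = 1.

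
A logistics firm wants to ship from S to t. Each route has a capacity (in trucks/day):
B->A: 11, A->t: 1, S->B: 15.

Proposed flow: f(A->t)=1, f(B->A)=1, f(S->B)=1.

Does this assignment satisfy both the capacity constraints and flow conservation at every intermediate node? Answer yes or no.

Yes

Every edge has 0 ≤ f(e) ≤ cap(e).
At each intermediate node, inflow equals outflow.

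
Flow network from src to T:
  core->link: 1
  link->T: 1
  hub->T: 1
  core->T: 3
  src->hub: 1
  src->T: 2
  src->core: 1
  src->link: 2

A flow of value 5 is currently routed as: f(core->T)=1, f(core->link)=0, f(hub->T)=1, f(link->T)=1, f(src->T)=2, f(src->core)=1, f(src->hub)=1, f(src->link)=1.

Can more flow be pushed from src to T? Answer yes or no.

No

Residual reachable from src: {link, src}; T is not reachable.
Saturated cut: src->core, src->hub, src->T, link->T with total capacity 5 = current flow value. Flow is maximum.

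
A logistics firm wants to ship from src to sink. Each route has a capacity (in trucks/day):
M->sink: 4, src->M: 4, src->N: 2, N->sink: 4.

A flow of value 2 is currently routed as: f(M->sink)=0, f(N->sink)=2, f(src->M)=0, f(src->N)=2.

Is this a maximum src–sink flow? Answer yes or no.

Residual path src->M->sink has bottleneck 4 > 0.
Pushing 4 along it raises the flow to 6, so the given flow is not maximum.

No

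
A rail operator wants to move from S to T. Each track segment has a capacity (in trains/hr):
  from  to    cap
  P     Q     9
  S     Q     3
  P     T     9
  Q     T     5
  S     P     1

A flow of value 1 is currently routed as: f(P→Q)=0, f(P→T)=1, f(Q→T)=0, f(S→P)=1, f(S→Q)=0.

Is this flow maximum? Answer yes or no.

Residual path S→Q→T has bottleneck 3 > 0.
Pushing 3 along it raises the flow to 4, so the given flow is not maximum.

No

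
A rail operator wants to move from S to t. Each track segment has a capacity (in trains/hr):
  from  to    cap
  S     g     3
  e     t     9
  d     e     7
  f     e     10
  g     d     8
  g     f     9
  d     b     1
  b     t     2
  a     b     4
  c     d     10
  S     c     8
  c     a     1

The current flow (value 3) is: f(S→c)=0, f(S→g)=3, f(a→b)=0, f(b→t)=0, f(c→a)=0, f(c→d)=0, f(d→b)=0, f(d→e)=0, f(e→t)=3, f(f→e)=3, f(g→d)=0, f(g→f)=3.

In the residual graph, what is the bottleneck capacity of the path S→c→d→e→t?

Residual capacities along the path: S→c: 8, c→d: 10, d→e: 7, e→t: 6.
Minimum is 6.

6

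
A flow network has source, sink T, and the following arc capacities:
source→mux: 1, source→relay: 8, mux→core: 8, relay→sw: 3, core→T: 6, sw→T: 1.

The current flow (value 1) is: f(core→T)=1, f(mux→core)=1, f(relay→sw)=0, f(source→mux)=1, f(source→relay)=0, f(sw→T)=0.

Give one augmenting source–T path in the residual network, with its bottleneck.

source→relay→sw→T, bottleneck 1

Residual along source→relay→sw→T: source→relay: 8, relay→sw: 3, sw→T: 1.
Bottleneck = min = 1.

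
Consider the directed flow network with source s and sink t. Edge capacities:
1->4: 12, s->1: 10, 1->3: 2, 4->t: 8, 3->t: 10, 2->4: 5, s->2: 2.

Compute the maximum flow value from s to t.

Augment s->1->3->t: bottleneck 2. Total 2.
Augment s->1->4->t: bottleneck 8. Total 10.
No augmenting path remains in the residual graph.

10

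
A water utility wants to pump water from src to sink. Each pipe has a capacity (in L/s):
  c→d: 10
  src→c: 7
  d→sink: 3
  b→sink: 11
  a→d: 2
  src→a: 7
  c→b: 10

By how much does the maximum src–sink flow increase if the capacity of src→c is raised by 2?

2

Original max flow = 9.
After raising cap(src→c), augmenting paths through that edge carry 2 more units.
New max flow = 11. Increase = 2.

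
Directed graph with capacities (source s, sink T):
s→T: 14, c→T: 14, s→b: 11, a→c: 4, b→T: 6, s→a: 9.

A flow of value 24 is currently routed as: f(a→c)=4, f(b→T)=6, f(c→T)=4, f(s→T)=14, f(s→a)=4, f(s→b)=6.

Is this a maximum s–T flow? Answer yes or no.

Residual reachable from s: {a, b, s}; T is not reachable.
Saturated cut: s→T, b→T, a→c with total capacity 24 = current flow value. Flow is maximum.

Yes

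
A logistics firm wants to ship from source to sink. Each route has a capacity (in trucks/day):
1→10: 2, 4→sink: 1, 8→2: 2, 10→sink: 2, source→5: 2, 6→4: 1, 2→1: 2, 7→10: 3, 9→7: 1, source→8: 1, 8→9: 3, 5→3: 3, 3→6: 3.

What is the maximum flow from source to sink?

2

Augment source→8→2→1→10→sink: bottleneck 1. Total 1.
Augment source→5→3→6→4→sink: bottleneck 1. Total 2.
No augmenting path remains in the residual graph.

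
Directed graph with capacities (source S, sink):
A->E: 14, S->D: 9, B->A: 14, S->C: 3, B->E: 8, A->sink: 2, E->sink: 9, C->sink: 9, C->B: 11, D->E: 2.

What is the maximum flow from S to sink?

5

Augment S->C->sink: bottleneck 3. Total 3.
Augment S->D->E->sink: bottleneck 2. Total 5.
No augmenting path remains in the residual graph.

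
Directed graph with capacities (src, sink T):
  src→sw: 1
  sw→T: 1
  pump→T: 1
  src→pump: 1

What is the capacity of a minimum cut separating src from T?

2

Max flow = 2 (via 2 augmenting paths).
In the residual at optimum, the set reachable from src is {src}.
Cut edges: src→pump (cap 1), src→sw (cap 1). Sum = 2.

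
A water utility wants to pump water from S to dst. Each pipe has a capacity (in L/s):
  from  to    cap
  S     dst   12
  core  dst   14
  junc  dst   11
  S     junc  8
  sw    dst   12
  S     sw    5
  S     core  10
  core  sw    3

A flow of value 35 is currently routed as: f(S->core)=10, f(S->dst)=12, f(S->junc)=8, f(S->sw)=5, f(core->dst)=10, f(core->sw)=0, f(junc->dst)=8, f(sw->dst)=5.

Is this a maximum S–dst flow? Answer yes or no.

Residual reachable from S: {S}; dst is not reachable.
Saturated cut: S->junc, S->core, S->sw, S->dst with total capacity 35 = current flow value. Flow is maximum.

Yes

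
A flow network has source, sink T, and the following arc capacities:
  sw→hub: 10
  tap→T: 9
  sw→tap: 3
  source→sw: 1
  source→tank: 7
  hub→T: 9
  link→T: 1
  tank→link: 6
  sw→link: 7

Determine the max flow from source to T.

2

Augment source→sw→tap→T: bottleneck 1. Total 1.
Augment source→tank→link→T: bottleneck 1. Total 2.
No augmenting path remains in the residual graph.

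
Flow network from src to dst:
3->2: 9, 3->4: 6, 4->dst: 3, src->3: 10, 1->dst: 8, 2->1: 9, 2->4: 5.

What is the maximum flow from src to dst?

10

Augment src->3->4->dst: bottleneck 3. Total 3.
Augment src->3->2->1->dst: bottleneck 7. Total 10.
No augmenting path remains in the residual graph.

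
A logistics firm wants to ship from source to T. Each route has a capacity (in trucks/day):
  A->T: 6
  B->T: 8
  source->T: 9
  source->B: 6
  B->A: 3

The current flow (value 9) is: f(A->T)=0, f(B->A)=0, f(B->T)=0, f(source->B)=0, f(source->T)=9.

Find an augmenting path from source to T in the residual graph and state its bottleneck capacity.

Residual along source->B->T: source->B: 6, B->T: 8.
Bottleneck = min = 6.

source->B->T, bottleneck 6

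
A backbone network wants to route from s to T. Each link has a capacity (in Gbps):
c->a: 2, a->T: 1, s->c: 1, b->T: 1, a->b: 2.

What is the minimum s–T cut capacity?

Max flow = 1 (via 1 augmenting path).
In the residual at optimum, the set reachable from s is {s}.
Cut edges: s->c (cap 1). Sum = 1.

1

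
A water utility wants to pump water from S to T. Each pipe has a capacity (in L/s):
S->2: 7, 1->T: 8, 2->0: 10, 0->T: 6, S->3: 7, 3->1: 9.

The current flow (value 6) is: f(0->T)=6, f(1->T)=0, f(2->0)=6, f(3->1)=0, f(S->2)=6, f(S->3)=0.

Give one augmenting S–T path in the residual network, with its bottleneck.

Residual along S->3->1->T: S->3: 7, 3->1: 9, 1->T: 8.
Bottleneck = min = 7.

S->3->1->T, bottleneck 7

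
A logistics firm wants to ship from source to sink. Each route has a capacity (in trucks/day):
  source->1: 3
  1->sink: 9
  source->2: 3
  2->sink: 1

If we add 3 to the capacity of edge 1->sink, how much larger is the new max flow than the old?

0

Original max flow = 4.
Edge 1->sink does not cross the min cut (source side {2, source}), so extra capacity there cannot help.
New max flow = 4. Increase = 0.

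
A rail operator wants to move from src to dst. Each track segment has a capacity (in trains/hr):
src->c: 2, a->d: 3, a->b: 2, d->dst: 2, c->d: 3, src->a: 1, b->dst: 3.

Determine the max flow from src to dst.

3

Augment src->a->b->dst: bottleneck 1. Total 1.
Augment src->c->d->dst: bottleneck 2. Total 3.
No augmenting path remains in the residual graph.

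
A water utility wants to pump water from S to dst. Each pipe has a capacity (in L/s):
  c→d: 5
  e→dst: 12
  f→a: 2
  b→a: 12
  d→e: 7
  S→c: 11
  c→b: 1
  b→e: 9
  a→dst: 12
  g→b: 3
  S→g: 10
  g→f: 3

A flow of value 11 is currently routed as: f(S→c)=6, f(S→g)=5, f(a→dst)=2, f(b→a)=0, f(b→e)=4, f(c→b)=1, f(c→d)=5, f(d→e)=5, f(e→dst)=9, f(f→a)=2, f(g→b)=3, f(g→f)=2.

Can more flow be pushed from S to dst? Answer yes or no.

Residual reachable from S: {S, c, f, g}; dst is not reachable.
Saturated cut: c→d, c→b, g→b, f→a with total capacity 11 = current flow value. Flow is maximum.

No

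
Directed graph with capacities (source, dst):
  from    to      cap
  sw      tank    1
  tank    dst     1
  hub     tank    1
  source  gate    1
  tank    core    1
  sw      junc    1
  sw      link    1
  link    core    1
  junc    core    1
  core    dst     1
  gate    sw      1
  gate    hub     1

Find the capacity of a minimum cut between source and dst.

1

Max flow = 1 (via 1 augmenting path).
In the residual at optimum, the set reachable from source is {source}.
Cut edges: source->gate (cap 1). Sum = 1.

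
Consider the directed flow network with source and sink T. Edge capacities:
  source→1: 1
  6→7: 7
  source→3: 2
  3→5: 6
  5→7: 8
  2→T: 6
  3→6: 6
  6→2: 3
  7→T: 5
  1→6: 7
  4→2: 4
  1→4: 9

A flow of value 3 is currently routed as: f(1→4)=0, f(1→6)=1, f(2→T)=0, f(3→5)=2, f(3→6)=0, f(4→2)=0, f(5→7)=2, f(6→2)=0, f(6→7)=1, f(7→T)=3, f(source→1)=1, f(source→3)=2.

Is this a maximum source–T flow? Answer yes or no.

Residual reachable from source: {source}; T is not reachable.
Saturated cut: source→3, source→1 with total capacity 3 = current flow value. Flow is maximum.

Yes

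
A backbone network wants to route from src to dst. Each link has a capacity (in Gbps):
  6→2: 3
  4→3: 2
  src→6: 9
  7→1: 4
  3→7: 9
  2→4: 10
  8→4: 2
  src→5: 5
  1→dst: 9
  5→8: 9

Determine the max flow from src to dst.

2

Augment src→5→8→4→3→7→1→dst: bottleneck 2. Total 2.
No augmenting path remains in the residual graph.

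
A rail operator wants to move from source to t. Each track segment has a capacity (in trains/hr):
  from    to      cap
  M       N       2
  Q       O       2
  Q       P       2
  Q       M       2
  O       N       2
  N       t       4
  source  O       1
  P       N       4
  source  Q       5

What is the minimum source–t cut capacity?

Max flow = 4 (via 3 augmenting paths).
In the residual at optimum, the set reachable from source is {M, N, O, P, Q, source}.
Cut edges: N→t (cap 4). Sum = 4.

4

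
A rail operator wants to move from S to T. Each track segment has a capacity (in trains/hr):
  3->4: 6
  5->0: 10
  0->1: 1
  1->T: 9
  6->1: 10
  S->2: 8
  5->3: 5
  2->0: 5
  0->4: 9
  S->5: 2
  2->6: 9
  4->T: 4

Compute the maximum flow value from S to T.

Augment S->5->3->4->T: bottleneck 2. Total 2.
Augment S->2->0->4->T: bottleneck 2. Total 4.
Augment S->2->0->1->T: bottleneck 1. Total 5.
Augment S->2->6->1->T: bottleneck 5. Total 10.
No augmenting path remains in the residual graph.

10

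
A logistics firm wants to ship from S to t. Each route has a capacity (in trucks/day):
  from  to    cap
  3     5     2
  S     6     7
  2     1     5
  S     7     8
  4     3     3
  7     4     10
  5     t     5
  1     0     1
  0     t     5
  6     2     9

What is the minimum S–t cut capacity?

Max flow = 3 (via 2 augmenting paths).
In the residual at optimum, the set reachable from S is {1, 2, 3, 4, 6, 7, S}.
Cut edges: 1→0 (cap 1), 3→5 (cap 2). Sum = 3.

3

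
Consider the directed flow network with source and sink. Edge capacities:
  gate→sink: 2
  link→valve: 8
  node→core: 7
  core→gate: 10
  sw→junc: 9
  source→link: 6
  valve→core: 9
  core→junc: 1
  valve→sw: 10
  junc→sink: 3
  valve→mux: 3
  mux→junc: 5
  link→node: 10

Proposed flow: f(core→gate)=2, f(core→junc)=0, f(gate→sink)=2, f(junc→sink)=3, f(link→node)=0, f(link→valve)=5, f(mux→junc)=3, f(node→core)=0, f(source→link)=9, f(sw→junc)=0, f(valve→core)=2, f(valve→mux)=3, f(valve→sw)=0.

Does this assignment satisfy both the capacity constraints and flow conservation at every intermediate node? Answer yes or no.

No

Capacity violated on source→link: flow 9 > capacity 6.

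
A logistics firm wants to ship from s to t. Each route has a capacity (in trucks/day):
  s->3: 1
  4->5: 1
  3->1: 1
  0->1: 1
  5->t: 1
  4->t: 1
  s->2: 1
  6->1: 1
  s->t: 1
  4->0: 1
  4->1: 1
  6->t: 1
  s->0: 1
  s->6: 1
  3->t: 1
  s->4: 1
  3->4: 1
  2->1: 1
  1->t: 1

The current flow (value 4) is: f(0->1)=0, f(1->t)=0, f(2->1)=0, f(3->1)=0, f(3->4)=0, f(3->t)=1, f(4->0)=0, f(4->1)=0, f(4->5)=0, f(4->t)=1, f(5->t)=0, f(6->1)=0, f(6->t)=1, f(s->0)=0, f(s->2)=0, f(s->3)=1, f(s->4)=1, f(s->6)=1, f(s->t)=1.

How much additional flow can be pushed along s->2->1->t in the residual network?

Residual capacities along the path: s->2: 1, 2->1: 1, 1->t: 1.
Minimum is 1.

1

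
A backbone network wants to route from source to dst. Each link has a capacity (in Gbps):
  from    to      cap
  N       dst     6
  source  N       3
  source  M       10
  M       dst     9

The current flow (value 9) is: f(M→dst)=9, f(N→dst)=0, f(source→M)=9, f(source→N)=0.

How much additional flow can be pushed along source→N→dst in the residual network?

Residual capacities along the path: source→N: 3, N→dst: 6.
Minimum is 3.

3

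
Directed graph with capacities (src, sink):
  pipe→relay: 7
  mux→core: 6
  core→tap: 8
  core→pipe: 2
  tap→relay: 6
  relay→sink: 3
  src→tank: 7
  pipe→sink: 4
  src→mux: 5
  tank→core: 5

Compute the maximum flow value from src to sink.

5

Augment src→tank→core→pipe→sink: bottleneck 2. Total 2.
Augment src→tank→core→tap→relay→sink: bottleneck 3. Total 5.
No augmenting path remains in the residual graph.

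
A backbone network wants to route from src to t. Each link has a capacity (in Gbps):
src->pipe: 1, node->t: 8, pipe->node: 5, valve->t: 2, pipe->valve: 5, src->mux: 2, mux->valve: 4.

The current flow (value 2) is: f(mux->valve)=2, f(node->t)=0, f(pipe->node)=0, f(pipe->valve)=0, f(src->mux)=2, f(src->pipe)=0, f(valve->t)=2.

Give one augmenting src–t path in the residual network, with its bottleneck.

src->pipe->node->t, bottleneck 1

Residual along src->pipe->node->t: src->pipe: 1, pipe->node: 5, node->t: 8.
Bottleneck = min = 1.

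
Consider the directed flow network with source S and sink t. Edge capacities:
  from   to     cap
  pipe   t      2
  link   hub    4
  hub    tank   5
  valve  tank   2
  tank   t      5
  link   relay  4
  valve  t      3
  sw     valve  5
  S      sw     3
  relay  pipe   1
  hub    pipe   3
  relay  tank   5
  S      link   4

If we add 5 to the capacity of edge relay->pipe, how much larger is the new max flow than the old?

Original max flow = 7.
Edge relay->pipe does not cross the min cut (source side {S}), so extra capacity there cannot help.
New max flow = 7. Increase = 0.

0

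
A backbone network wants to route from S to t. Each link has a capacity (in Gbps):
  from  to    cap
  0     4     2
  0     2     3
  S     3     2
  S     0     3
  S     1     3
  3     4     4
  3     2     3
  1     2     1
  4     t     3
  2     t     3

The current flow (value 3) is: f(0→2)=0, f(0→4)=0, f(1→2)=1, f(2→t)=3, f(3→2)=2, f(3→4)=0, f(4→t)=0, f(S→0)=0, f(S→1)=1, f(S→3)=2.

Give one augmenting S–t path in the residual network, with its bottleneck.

S→0→4→t, bottleneck 2

Residual along S→0→4→t: S→0: 3, 0→4: 2, 4→t: 3.
Bottleneck = min = 2.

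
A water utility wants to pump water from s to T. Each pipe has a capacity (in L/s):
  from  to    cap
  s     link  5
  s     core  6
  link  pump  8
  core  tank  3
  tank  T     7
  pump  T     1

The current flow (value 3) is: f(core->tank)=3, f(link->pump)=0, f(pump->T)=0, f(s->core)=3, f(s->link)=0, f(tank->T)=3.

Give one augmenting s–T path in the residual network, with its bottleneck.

Residual along s->link->pump->T: s->link: 5, link->pump: 8, pump->T: 1.
Bottleneck = min = 1.

s->link->pump->T, bottleneck 1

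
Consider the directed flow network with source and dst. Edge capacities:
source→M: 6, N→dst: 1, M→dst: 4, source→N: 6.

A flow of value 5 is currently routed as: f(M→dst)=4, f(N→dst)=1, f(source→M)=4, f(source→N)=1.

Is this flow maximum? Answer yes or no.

Residual reachable from source: {M, N, source}; dst is not reachable.
Saturated cut: M→dst, N→dst with total capacity 5 = current flow value. Flow is maximum.

Yes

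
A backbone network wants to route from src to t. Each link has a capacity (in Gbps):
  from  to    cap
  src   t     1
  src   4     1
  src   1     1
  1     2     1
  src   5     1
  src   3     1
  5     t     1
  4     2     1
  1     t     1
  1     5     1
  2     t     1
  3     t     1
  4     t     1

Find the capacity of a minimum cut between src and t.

Max flow = 5 (via 5 augmenting paths).
In the residual at optimum, the set reachable from src is {src}.
Cut edges: src->4 (cap 1), src->1 (cap 1), src->5 (cap 1), src->3 (cap 1), src->t (cap 1). Sum = 5.

5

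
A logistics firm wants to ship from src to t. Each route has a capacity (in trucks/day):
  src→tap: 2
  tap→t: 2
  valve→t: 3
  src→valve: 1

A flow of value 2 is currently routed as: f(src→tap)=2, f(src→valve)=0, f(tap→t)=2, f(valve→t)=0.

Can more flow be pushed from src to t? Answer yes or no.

Residual path src→valve→t has bottleneck 1 > 0.
Pushing 1 along it raises the flow to 3, so the given flow is not maximum.

Yes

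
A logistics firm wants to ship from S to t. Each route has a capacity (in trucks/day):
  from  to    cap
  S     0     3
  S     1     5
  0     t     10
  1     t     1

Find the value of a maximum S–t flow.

4

Augment S→0→t: bottleneck 3. Total 3.
Augment S→1→t: bottleneck 1. Total 4.
No augmenting path remains in the residual graph.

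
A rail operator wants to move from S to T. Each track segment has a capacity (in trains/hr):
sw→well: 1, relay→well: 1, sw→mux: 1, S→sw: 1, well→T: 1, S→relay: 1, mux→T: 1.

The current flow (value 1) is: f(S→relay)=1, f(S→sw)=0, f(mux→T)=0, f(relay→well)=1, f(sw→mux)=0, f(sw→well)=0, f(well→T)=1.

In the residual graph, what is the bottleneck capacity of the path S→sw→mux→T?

1

Residual capacities along the path: S→sw: 1, sw→mux: 1, mux→T: 1.
Minimum is 1.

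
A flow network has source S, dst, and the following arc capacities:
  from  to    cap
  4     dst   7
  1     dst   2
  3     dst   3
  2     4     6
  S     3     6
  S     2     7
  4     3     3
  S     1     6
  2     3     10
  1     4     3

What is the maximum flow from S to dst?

Augment S->1->dst: bottleneck 2. Total 2.
Augment S->3->dst: bottleneck 3. Total 5.
Augment S->1->4->dst: bottleneck 3. Total 8.
Augment S->2->4->dst: bottleneck 4. Total 12.
No augmenting path remains in the residual graph.

12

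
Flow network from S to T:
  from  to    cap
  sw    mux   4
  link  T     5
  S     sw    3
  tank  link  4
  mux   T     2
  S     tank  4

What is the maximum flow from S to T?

Augment S→tank→link→T: bottleneck 4. Total 4.
Augment S→sw→mux→T: bottleneck 2. Total 6.
No augmenting path remains in the residual graph.

6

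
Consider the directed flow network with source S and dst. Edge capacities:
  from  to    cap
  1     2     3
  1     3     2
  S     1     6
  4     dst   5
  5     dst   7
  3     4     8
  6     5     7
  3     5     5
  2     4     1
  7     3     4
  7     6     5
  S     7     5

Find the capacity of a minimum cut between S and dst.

Max flow = 8 (via 3 augmenting paths).
In the residual at optimum, the set reachable from S is {1, 2, S}.
Cut edges: S→7 (cap 5), 1→3 (cap 2), 2→4 (cap 1). Sum = 8.

8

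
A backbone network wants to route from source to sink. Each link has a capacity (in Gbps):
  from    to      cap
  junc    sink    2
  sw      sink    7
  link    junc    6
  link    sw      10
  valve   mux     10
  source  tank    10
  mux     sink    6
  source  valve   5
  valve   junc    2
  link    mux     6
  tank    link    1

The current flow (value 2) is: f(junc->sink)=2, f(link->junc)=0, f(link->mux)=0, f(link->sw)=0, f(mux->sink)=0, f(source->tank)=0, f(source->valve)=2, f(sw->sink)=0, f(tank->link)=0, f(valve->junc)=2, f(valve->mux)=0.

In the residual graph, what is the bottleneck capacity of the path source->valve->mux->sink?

3

Residual capacities along the path: source->valve: 3, valve->mux: 10, mux->sink: 6.
Minimum is 3.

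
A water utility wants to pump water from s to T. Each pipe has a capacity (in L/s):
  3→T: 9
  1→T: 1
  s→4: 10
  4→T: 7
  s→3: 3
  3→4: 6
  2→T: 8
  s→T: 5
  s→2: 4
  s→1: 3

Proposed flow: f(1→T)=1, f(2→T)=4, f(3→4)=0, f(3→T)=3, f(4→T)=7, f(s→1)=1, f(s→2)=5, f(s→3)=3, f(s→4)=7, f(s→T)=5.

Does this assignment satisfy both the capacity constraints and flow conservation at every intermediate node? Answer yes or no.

No

Capacity violated on s→2: flow 5 > capacity 4.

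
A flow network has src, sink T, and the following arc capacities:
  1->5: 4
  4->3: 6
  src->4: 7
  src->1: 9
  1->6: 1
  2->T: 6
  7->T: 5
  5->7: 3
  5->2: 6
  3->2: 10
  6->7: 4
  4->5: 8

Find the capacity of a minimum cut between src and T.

Max flow = 10 (via 4 augmenting paths).
In the residual at optimum, the set reachable from src is {1, 2, 3, 4, 5, src}.
Cut edges: 1->6 (cap 1), 5->7 (cap 3), 2->T (cap 6). Sum = 10.

10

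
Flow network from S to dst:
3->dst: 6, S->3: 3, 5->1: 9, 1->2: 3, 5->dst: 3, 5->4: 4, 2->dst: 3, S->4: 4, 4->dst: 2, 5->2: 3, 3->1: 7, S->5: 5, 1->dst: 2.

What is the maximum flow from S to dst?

10

Augment S->5->dst: bottleneck 3. Total 3.
Augment S->4->dst: bottleneck 2. Total 5.
Augment S->3->dst: bottleneck 3. Total 8.
Augment S->5->1->dst: bottleneck 2. Total 10.
No augmenting path remains in the residual graph.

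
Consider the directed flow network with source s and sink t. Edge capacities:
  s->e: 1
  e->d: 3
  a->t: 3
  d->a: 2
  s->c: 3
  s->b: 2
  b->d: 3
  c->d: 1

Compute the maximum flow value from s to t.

2

Augment s->c->d->a->t: bottleneck 1. Total 1.
Augment s->e->d->a->t: bottleneck 1. Total 2.
No augmenting path remains in the residual graph.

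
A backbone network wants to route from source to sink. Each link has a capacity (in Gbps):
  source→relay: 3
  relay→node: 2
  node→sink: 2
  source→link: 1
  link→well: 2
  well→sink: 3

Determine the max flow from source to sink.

3

Augment source→link→well→sink: bottleneck 1. Total 1.
Augment source→relay→node→sink: bottleneck 2. Total 3.
No augmenting path remains in the residual graph.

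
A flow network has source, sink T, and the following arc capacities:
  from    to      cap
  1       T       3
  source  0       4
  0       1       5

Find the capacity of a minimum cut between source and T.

Max flow = 3 (via 1 augmenting path).
In the residual at optimum, the set reachable from source is {0, 1, source}.
Cut edges: 1->T (cap 3). Sum = 3.

3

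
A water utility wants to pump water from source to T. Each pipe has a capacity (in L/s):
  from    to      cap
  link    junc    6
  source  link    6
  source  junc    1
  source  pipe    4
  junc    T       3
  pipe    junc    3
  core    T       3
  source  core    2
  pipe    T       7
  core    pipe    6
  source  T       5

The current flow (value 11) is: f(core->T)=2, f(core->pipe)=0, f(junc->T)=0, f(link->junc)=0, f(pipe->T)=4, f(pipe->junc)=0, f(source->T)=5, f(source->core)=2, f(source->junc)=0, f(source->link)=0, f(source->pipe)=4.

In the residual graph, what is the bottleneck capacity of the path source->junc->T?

Residual capacities along the path: source->junc: 1, junc->T: 3.
Minimum is 1.

1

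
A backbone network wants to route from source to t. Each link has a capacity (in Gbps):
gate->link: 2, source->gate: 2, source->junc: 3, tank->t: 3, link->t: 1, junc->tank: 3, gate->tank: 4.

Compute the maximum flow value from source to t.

Augment source->gate->link->t: bottleneck 1. Total 1.
Augment source->gate->tank->t: bottleneck 1. Total 2.
Augment source->junc->tank->t: bottleneck 2. Total 4.
No augmenting path remains in the residual graph.

4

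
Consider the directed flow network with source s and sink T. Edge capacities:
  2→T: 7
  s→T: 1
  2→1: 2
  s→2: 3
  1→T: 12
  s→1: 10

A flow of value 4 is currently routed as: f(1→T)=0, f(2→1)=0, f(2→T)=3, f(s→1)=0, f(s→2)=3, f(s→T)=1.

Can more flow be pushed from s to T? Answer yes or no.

Yes

Residual path s→1→T has bottleneck 10 > 0.
Pushing 10 along it raises the flow to 14, so the given flow is not maximum.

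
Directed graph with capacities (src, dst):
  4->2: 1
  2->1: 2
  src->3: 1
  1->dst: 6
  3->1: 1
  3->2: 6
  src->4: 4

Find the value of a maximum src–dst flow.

2

Augment src->3->1->dst: bottleneck 1. Total 1.
Augment src->4->2->1->dst: bottleneck 1. Total 2.
No augmenting path remains in the residual graph.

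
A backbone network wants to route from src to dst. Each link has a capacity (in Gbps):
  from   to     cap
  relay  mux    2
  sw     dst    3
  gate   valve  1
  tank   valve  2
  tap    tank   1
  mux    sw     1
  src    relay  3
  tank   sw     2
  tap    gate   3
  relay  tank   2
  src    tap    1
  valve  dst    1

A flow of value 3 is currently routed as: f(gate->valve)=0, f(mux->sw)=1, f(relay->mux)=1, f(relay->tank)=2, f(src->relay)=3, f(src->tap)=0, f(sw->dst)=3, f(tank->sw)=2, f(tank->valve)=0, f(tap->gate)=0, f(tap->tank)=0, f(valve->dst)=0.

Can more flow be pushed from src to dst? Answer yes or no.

Yes

Residual path src->tap->tank->valve->dst has bottleneck 1 > 0.
Pushing 1 along it raises the flow to 4, so the given flow is not maximum.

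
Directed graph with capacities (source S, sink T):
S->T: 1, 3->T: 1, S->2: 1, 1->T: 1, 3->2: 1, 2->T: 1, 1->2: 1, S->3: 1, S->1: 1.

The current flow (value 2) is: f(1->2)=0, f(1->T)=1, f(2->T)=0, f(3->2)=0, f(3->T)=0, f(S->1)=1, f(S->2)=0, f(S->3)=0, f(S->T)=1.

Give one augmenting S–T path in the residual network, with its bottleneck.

S->3->T, bottleneck 1

Residual along S->3->T: S->3: 1, 3->T: 1.
Bottleneck = min = 1.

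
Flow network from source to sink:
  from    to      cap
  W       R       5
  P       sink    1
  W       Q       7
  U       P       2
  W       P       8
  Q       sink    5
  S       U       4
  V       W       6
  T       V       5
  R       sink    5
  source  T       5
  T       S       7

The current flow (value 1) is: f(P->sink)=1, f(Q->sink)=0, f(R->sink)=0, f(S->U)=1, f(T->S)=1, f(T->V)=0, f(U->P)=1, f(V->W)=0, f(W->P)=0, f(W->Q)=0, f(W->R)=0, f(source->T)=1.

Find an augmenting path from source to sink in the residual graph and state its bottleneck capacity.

source->T->V->W->Q->sink, bottleneck 4

Residual along source->T->V->W->Q->sink: source->T: 4, T->V: 5, V->W: 6, W->Q: 7, Q->sink: 5.
Bottleneck = min = 4.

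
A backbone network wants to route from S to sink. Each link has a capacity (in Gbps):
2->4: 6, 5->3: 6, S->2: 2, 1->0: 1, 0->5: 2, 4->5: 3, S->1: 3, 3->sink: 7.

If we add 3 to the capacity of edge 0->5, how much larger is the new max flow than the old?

Original max flow = 3.
Edge 0->5 does not cross the min cut (source side {1, S}), so extra capacity there cannot help.
New max flow = 3. Increase = 0.

0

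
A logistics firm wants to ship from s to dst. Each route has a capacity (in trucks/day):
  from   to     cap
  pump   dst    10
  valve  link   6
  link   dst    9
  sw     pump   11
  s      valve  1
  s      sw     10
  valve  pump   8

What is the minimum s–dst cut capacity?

Max flow = 11 (via 2 augmenting paths).
In the residual at optimum, the set reachable from s is {s}.
Cut edges: s→sw (cap 10), s→valve (cap 1). Sum = 11.

11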